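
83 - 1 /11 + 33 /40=36843 /440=83.73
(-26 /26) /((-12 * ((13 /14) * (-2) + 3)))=7 /96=0.07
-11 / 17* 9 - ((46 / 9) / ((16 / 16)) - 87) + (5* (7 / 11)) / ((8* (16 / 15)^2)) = 263385739 / 3446784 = 76.41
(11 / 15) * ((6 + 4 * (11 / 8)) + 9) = 451 / 30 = 15.03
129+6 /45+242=5567 /15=371.13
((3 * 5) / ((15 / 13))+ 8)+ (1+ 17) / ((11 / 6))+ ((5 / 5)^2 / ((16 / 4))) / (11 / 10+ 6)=30.85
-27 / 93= -9 / 31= -0.29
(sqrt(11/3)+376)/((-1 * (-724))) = sqrt(33)/2172+94/181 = 0.52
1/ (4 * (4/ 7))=7/ 16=0.44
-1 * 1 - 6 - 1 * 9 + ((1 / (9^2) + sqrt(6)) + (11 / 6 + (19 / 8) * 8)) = sqrt(6) + 785 / 162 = 7.30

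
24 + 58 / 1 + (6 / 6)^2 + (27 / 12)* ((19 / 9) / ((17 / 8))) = 1449 / 17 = 85.24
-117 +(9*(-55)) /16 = -2367 /16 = -147.94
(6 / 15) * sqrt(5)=2 * sqrt(5) / 5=0.89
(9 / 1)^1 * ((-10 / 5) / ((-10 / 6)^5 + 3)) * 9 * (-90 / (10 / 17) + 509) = 3503574 / 599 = 5849.04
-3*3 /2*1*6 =-27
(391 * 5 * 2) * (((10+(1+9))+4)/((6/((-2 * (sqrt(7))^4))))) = -1532720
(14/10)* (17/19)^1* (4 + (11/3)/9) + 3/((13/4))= 214873/33345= 6.44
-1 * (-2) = 2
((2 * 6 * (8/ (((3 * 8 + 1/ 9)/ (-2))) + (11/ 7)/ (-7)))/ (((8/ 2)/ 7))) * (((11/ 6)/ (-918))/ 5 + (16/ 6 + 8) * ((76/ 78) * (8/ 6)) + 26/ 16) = -14954796811/ 51793560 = -288.74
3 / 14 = 0.21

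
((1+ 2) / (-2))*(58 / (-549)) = 29 / 183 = 0.16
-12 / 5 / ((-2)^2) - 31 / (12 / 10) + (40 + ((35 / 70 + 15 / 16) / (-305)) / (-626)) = 13.57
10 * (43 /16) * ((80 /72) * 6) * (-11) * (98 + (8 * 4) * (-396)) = 74343775 /3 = 24781258.33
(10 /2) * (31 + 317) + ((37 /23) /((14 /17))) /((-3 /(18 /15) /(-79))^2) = 14854678 /4025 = 3690.60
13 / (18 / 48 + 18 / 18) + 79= 973 / 11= 88.45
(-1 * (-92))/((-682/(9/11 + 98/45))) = -68218/168795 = -0.40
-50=-50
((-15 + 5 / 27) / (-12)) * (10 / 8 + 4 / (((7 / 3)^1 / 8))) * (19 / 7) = 199025 / 3969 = 50.14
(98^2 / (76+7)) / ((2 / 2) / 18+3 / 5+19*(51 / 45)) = 864360 / 165751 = 5.21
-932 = -932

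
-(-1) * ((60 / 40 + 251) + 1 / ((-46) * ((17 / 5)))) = 98725 / 391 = 252.49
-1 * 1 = -1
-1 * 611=-611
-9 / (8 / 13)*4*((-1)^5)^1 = 117 / 2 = 58.50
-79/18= -4.39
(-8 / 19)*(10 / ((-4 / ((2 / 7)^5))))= 640 / 319333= 0.00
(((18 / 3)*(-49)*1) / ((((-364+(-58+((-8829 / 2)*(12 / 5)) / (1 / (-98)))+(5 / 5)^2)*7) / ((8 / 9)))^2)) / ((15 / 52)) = -33280 / 2181275105199129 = -0.00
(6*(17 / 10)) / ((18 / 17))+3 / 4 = 623 / 60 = 10.38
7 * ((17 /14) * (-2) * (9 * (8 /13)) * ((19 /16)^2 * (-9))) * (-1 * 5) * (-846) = 1051360155 /208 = 5054616.13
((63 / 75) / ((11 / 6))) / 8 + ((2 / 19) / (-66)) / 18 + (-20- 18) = -21411131 / 564300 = -37.94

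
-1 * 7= -7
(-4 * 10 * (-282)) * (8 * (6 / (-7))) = -541440 / 7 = -77348.57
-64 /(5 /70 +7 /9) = -8064 /107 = -75.36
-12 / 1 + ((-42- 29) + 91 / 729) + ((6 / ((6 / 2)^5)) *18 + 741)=658.57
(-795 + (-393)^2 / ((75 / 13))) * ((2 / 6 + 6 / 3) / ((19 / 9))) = 13637484 / 475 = 28710.49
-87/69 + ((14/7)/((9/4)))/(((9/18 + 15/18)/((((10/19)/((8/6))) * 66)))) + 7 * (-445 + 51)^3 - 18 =-187097568883/437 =-428140889.89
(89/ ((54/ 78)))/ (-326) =-0.39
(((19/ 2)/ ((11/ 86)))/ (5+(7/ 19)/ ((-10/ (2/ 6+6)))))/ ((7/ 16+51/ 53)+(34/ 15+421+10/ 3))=103922400/ 2854552987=0.04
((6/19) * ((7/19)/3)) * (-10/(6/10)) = -700/1083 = -0.65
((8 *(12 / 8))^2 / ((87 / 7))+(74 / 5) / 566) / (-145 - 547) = -476513 / 28396220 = -0.02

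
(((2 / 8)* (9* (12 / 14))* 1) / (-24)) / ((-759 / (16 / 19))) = 3 / 33649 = 0.00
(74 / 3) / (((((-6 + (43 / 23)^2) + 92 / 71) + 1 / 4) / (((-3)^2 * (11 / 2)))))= -61146052 / 48023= -1273.27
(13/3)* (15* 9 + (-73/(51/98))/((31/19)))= 1007617/4743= 212.44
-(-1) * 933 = 933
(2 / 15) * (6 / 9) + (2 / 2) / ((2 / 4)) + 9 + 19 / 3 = 784 / 45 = 17.42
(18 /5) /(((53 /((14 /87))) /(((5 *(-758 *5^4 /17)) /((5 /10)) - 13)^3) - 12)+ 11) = -26798407489572328602972 /7444002080436871214485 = -3.60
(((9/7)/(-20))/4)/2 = -9/1120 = -0.01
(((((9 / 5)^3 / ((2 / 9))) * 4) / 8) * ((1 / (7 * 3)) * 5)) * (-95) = -41553 / 140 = -296.81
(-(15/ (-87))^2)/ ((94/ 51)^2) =-65025/ 7431076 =-0.01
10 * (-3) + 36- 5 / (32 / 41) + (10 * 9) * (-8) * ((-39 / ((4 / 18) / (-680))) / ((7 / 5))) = -13747968091 / 224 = -61374857.55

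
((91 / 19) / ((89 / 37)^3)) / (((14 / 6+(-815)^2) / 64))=442504608 / 13345400850151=0.00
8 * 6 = 48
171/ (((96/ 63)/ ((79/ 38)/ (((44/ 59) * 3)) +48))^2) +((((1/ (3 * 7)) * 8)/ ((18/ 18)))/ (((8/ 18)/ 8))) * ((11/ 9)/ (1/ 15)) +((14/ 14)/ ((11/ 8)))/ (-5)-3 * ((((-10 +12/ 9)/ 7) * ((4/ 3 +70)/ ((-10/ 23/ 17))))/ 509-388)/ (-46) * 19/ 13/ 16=424787985727987541159/ 2407671165419520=176431.06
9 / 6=3 / 2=1.50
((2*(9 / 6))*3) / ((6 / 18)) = 27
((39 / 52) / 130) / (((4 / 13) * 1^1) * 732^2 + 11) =3 / 85737560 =0.00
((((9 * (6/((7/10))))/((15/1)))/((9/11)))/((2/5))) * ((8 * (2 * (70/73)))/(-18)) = -8800/657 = -13.39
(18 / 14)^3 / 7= 729 / 2401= 0.30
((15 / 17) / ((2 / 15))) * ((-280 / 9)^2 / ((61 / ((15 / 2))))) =787.53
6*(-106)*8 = -5088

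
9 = 9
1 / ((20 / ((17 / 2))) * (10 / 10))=17 / 40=0.42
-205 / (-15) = 41 / 3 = 13.67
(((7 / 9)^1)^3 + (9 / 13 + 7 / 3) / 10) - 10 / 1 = -437218 / 47385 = -9.23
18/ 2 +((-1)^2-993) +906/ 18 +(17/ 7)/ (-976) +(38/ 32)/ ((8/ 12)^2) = -76244897/ 81984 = -930.00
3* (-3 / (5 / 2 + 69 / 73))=-1314 / 503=-2.61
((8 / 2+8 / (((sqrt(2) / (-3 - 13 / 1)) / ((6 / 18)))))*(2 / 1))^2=33344 / 9 - 2048*sqrt(2) / 3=2739.45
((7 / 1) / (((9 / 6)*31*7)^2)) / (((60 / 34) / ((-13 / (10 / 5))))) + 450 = 408665029 / 908145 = 450.00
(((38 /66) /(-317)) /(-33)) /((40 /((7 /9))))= 133 /124276680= 0.00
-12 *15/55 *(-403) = 14508/11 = 1318.91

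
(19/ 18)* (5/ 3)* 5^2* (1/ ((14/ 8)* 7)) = 4750/ 1323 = 3.59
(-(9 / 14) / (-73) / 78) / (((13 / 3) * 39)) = 3 / 4490668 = 0.00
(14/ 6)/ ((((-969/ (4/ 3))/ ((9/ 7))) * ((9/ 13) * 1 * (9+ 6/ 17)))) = -52/ 81567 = -0.00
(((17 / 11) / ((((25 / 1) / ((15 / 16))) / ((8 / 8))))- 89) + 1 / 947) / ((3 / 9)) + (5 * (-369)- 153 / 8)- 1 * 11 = -1785013759 / 833360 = -2141.95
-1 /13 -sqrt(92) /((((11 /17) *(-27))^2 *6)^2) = -1 /13 -83521 *sqrt(23) /140054898258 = -0.08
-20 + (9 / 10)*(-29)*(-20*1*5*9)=23470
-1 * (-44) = 44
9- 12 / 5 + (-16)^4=327713 / 5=65542.60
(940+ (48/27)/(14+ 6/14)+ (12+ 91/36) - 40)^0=1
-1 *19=-19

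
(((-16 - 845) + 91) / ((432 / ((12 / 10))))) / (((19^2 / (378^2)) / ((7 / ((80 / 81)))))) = -173282571 / 28880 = -6000.09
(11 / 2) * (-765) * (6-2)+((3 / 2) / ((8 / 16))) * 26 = -16752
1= 1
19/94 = 0.20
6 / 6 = 1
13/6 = 2.17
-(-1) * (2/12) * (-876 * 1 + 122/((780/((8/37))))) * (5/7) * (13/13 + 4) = -15800240/30303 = -521.41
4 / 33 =0.12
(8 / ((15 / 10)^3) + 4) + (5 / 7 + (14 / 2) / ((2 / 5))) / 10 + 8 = 12241 / 756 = 16.19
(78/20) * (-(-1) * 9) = 351/10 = 35.10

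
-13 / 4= -3.25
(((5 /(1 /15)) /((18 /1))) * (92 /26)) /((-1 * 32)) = -575 /1248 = -0.46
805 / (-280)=-23 / 8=-2.88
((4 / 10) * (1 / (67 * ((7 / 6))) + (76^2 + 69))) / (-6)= -2741311 / 7035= -389.67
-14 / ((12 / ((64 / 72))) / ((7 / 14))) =-14 / 27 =-0.52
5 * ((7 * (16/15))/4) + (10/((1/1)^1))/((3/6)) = 29.33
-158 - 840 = -998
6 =6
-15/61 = -0.25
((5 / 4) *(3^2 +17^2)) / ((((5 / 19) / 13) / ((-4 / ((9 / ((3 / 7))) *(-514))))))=6.82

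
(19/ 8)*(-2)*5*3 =-285/ 4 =-71.25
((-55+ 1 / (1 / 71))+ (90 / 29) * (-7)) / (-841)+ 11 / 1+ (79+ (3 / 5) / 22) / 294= 8893524877 / 788740260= 11.28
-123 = -123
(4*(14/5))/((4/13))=36.40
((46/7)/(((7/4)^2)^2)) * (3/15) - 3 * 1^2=-240329/84035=-2.86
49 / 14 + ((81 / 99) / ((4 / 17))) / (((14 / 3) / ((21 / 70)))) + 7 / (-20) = 3.37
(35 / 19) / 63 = 5 / 171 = 0.03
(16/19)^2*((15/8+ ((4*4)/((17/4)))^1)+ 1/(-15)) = 3.95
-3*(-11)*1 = 33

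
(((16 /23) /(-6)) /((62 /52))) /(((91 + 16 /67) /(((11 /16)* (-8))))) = 76648 /13075707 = 0.01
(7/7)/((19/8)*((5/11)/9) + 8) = 792/6431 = 0.12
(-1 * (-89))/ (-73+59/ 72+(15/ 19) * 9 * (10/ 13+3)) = -1.96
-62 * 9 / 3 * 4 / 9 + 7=-227 / 3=-75.67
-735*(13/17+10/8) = -100695/68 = -1480.81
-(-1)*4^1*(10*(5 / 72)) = 25 / 9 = 2.78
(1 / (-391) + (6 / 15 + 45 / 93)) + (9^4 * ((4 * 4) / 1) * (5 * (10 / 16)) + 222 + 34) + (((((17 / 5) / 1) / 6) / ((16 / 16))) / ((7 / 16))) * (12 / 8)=139280094022 / 424235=328308.82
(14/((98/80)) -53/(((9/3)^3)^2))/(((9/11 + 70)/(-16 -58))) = -47170486/3975237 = -11.87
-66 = -66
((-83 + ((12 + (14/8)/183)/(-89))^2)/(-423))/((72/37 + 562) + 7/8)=13031268884987/37519328815166538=0.00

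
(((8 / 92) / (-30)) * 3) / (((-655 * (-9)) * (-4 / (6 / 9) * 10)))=1 / 40675500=0.00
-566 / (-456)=283 / 228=1.24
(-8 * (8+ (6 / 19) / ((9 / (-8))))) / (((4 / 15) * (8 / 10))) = -5500 / 19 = -289.47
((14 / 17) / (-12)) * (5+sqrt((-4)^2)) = -21 / 34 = -0.62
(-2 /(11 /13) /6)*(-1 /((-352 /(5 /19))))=-65 /220704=-0.00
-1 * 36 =-36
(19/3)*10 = 190/3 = 63.33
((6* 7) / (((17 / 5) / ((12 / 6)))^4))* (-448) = -188160000 / 83521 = -2252.85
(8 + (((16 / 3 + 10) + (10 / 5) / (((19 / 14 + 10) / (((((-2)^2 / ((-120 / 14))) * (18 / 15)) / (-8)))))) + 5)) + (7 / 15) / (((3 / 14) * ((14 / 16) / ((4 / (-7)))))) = 321062 / 11925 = 26.92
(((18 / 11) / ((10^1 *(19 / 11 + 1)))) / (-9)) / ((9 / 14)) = -7 / 675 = -0.01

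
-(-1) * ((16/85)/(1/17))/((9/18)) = 32/5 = 6.40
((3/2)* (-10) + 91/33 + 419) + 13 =13852/33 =419.76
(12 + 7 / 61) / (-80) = -739 / 4880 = -0.15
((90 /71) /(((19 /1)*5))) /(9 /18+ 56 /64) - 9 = -133407 /14839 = -8.99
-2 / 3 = -0.67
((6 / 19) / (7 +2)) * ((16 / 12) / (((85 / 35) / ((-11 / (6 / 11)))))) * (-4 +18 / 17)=169400 / 148257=1.14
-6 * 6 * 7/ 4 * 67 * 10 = -42210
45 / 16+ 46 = 781 / 16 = 48.81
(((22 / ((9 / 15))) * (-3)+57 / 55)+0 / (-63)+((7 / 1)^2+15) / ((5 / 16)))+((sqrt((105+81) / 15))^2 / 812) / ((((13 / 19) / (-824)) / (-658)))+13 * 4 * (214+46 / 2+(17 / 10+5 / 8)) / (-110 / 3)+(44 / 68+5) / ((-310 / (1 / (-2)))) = 235586704237 / 19867900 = 11857.66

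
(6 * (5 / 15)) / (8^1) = 1 / 4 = 0.25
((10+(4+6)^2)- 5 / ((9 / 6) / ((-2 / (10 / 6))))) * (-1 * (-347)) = 39558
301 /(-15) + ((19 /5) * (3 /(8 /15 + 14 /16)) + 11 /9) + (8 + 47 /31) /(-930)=-157276909 /14616810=-10.76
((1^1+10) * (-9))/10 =-99/10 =-9.90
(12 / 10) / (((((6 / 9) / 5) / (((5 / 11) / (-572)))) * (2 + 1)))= -15 / 6292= -0.00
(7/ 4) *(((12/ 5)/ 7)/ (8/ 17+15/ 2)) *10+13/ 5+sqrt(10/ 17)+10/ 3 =sqrt(170)/ 17+27179/ 4065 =7.45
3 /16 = 0.19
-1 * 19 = -19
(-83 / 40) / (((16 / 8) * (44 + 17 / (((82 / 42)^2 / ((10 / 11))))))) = -0.02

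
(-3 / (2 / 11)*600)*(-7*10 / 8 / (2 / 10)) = 433125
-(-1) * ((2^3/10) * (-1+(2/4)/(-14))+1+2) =76/35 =2.17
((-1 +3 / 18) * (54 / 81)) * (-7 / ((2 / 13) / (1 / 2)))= 455 / 36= 12.64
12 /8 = 3 /2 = 1.50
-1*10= -10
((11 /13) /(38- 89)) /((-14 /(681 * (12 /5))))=1.94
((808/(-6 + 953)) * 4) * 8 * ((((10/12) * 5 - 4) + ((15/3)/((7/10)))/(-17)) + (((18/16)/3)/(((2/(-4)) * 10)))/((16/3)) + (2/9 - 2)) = -283195718/5071185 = -55.84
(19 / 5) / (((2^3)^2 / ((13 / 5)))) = 247 / 1600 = 0.15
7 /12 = 0.58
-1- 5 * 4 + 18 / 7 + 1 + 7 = -73 / 7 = -10.43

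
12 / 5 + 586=2942 / 5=588.40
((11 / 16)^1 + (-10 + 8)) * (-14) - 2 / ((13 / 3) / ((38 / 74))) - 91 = -280373 / 3848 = -72.86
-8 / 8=-1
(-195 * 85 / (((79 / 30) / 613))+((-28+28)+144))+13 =-304801847 / 79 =-3858251.23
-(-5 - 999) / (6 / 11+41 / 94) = 1038136 / 1015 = 1022.79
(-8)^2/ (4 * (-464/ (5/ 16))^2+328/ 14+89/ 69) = 772800/ 106483977707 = 0.00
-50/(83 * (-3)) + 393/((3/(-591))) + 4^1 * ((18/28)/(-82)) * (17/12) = -22130902991/285852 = -77420.84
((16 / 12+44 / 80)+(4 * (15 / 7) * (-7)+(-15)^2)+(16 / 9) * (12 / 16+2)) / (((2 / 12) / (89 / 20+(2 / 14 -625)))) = -639412.28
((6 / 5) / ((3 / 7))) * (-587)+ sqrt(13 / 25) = -8218 / 5+ sqrt(13) / 5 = -1642.88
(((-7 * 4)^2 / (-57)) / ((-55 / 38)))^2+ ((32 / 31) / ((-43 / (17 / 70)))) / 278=3188856715096 / 35311070025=90.31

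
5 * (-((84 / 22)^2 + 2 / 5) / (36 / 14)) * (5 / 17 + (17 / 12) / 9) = -26293393 / 1999404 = -13.15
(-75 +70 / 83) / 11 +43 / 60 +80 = 4052359 / 54780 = 73.98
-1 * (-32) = 32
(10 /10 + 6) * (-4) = -28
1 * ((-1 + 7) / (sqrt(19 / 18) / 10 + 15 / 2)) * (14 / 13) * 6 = 6804000 / 1316003 - 15120 * sqrt(38) / 1316003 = 5.10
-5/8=-0.62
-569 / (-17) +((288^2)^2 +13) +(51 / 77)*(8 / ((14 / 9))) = 63038756944190 / 9163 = 6879707185.88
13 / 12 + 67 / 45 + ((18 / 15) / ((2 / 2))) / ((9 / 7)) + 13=2971 / 180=16.51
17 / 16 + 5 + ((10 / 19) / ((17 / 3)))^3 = 3269163899 / 539172272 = 6.06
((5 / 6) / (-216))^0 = 1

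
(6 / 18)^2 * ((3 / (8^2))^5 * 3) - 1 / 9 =-1073741095 / 9663676416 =-0.11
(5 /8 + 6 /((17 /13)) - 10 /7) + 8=11.78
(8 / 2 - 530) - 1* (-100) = -426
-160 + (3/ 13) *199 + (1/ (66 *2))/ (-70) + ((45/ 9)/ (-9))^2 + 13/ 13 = -365734951/ 3243240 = -112.77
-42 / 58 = -21 / 29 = -0.72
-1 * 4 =-4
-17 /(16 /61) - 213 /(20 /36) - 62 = -40817 /80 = -510.21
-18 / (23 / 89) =-1602 / 23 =-69.65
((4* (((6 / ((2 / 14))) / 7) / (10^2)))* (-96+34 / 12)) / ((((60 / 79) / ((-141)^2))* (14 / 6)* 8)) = -877964841 / 28000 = -31355.89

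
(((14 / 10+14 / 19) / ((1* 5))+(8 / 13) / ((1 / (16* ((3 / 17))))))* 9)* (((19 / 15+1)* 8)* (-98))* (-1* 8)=8552361216 / 30875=276999.55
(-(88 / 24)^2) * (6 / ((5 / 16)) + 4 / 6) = -267.10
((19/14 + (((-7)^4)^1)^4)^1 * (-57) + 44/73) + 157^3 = -1935951133446584451/1022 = -1894277038597440.75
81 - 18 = 63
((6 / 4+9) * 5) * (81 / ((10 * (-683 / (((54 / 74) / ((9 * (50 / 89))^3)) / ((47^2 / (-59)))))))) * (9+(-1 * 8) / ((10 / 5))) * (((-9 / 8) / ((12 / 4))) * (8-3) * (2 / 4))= -7861109319 / 17863564480000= -0.00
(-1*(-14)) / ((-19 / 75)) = -55.26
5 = 5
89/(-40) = -89/40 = -2.22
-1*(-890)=890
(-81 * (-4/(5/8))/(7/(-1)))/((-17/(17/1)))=2592/35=74.06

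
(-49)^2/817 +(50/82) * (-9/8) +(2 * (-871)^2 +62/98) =19923200789071/13130824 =1517284.89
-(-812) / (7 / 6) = 696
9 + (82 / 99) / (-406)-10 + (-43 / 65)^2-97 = -8284176722 / 84909825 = -97.56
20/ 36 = 5/ 9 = 0.56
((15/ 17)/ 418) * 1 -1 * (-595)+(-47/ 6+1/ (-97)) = 607076645/ 1033923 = 587.16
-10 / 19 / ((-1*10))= 1 / 19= 0.05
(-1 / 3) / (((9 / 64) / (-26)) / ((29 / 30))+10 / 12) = -24128 / 59915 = -0.40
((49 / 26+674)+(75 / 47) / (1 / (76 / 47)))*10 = 194834785 / 28717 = 6784.65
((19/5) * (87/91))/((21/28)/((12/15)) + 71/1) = 0.05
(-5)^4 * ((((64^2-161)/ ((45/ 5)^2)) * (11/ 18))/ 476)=27053125/ 694008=38.98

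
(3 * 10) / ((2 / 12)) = 180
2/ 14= 1/ 7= 0.14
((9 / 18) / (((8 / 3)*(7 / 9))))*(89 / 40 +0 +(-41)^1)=-41877 / 4480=-9.35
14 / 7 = 2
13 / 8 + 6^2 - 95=-459 / 8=-57.38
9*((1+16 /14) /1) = 135 /7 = 19.29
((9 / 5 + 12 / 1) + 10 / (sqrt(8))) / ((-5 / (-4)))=2 * sqrt(2) + 276 / 25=13.87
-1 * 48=-48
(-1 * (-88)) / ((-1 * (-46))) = 44 / 23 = 1.91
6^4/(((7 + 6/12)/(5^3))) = 21600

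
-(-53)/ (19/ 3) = 159/ 19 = 8.37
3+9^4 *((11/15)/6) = 8049/10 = 804.90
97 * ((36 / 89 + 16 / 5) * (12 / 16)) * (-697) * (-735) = 134337563.70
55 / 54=1.02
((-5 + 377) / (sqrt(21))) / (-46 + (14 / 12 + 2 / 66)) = -8184*sqrt(21) / 20699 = -1.81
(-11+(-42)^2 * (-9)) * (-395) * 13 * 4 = 326318980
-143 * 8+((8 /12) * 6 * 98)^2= 152520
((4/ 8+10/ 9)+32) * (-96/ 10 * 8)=-7744/ 3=-2581.33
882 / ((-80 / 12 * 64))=-1323 / 640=-2.07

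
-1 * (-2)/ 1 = 2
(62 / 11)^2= 3844 / 121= 31.77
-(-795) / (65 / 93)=14787 / 13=1137.46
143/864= 0.17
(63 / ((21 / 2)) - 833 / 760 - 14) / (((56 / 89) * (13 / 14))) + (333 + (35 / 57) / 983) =36994991747 / 116544480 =317.43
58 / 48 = 29 / 24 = 1.21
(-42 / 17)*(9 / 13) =-378 / 221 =-1.71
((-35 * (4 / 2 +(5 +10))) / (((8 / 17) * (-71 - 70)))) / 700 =289 / 22560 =0.01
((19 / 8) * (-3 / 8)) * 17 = -969 / 64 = -15.14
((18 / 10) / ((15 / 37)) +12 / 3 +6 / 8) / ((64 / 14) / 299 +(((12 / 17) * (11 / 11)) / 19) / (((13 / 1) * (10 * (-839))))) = 521253786599 / 867171080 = 601.10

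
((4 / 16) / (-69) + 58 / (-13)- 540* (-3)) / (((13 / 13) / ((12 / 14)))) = 828077 / 598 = 1384.74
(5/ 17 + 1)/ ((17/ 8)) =176/ 289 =0.61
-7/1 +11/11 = -6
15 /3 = 5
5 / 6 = 0.83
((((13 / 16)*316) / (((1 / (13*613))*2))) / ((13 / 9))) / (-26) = -435843 / 16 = -27240.19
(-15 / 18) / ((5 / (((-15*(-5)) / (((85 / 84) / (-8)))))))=1680 / 17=98.82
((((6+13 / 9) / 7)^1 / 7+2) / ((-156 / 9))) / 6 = -73 / 3528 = -0.02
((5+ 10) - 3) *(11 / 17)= 7.76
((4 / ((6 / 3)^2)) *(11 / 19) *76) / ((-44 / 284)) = -284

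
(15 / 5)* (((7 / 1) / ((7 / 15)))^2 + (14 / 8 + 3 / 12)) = 681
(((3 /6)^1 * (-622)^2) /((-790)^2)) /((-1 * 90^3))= -96721 /227484450000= -0.00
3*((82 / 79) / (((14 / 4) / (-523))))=-257316 / 553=-465.31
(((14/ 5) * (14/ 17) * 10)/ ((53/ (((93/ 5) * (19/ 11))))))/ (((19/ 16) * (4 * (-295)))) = -0.01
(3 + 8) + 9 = 20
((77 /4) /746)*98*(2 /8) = 0.63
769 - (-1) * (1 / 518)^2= 206341157 / 268324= 769.00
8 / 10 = 4 / 5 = 0.80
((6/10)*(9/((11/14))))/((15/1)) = 126/275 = 0.46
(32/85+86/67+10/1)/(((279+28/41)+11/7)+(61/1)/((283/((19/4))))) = 21573597136/522275197735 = 0.04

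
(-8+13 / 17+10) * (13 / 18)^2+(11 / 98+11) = 3388313 / 269892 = 12.55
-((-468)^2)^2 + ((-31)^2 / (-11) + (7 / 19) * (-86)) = -10026046153265 / 209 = -47971512695.05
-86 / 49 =-1.76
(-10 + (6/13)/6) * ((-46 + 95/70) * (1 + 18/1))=1531875/182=8416.90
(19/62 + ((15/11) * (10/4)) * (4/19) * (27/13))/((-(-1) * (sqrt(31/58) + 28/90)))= -5530749210/4329857389 + 613014075 * sqrt(1798)/8659714778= 1.72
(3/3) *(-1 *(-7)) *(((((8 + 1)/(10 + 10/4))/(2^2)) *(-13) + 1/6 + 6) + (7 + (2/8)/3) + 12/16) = 4081/50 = 81.62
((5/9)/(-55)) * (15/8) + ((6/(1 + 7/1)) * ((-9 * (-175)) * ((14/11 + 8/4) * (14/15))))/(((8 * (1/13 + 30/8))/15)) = 8443055/4776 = 1767.81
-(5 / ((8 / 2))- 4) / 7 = 11 / 28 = 0.39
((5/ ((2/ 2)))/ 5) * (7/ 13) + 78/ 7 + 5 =1518/ 91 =16.68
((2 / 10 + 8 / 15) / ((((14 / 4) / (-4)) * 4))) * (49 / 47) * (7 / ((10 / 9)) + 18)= -6237 / 1175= -5.31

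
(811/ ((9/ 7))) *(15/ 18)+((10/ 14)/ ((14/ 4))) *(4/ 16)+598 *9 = 7815886/ 1323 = 5907.70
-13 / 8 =-1.62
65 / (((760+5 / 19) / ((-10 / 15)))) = -494 / 8667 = -0.06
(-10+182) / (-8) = -43 / 2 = -21.50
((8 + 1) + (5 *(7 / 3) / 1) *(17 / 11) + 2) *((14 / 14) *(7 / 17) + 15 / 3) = 88136 / 561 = 157.11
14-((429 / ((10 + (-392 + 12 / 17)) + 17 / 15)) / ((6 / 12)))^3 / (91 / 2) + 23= 1405695297141431 / 37734084842363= 37.25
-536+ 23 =-513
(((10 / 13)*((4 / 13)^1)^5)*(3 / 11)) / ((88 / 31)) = 119040 / 584043889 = 0.00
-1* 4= -4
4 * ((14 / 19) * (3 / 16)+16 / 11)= 2663 / 418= 6.37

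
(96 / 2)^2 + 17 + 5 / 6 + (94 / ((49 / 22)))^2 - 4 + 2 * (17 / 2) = 59295353 / 14406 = 4116.02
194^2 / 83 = 37636 / 83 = 453.45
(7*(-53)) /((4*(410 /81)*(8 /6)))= -90153 /6560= -13.74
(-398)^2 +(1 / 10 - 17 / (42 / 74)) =33258571 / 210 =158374.15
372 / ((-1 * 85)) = -372 / 85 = -4.38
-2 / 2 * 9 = -9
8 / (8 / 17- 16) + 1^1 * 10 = 313 / 33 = 9.48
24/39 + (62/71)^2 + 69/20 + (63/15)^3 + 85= 5370951377/32766500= 163.92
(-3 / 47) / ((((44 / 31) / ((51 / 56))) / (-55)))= 23715 / 10528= 2.25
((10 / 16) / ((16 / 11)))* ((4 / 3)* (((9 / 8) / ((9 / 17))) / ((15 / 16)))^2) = 3179 / 1080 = 2.94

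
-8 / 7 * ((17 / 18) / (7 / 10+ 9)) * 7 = -680 / 873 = -0.78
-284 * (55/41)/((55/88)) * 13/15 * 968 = -314499328/615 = -511381.02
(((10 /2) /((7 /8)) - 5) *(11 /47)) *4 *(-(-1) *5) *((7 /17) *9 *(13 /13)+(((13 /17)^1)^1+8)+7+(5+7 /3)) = 1503700 /16779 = 89.62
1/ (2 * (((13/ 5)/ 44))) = 110/ 13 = 8.46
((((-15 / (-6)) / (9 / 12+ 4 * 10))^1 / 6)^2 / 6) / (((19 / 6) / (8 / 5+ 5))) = 55 / 1514433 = 0.00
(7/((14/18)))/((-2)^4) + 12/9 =91/48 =1.90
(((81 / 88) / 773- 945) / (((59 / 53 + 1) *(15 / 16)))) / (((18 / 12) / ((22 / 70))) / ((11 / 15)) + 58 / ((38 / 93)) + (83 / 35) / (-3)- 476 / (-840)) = -712058349123 / 221278491464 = -3.22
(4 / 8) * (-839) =-839 / 2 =-419.50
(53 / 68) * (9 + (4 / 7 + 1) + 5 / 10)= 8215 / 952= 8.63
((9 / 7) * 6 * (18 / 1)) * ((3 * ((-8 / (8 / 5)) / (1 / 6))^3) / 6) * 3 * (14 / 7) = -78732000 / 7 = -11247428.57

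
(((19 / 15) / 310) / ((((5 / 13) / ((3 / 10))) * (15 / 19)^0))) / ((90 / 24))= 247 / 290625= 0.00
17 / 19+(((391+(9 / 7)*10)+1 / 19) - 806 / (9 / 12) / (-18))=1668049 / 3591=464.51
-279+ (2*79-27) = -148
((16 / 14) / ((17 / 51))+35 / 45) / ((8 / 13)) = 6.84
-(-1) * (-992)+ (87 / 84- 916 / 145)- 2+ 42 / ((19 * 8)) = -999.01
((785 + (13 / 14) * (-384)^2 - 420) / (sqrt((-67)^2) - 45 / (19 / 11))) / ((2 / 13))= 237371693 / 10892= 21793.21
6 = 6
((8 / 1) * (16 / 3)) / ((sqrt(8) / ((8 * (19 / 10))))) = 2432 * sqrt(2) / 15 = 229.29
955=955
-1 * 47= -47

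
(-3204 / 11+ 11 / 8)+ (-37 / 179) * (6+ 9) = -4615309 / 15752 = -293.00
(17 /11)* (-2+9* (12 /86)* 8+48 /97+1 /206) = 11348469 /859226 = 13.21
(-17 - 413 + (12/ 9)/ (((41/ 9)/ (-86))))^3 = -6499419293528/ 68921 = -94302451.99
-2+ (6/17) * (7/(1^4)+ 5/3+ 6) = 54/17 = 3.18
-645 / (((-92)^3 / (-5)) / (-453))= 1460925 / 778688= 1.88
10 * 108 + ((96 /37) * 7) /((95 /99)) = 3862728 /3515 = 1098.93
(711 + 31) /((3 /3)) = 742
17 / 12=1.42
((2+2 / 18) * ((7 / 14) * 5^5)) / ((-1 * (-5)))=11875 / 18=659.72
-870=-870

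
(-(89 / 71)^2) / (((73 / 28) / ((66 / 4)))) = -3659502 / 367993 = -9.94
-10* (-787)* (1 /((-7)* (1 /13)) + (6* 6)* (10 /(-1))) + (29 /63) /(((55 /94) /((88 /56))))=-6279430924 /2205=-2847814.48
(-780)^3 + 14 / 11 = -474551998.73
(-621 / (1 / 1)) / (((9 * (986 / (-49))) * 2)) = 3381 / 1972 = 1.71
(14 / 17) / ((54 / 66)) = 154 / 153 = 1.01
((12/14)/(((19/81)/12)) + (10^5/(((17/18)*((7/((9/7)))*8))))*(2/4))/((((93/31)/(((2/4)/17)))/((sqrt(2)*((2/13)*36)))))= 239178096*sqrt(2)/3497767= 96.70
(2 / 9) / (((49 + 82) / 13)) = 26 / 1179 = 0.02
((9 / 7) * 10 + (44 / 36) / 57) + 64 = 276071 / 3591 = 76.88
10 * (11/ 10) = 11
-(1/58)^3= -1/195112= -0.00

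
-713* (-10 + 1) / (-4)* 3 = -19251 / 4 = -4812.75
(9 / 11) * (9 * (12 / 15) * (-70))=-4536 / 11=-412.36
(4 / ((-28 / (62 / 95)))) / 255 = -62 / 169575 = -0.00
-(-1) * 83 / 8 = 83 / 8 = 10.38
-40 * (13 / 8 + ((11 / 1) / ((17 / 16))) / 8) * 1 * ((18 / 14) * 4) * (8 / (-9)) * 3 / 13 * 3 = 571680 / 1547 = 369.54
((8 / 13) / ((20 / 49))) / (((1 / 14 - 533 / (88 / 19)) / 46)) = -2776928 / 4604925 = -0.60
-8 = -8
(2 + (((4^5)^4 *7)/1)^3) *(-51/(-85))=273555121532535686643603493005694913742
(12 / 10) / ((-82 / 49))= -147 / 205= -0.72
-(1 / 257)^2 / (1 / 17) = -17 / 66049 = -0.00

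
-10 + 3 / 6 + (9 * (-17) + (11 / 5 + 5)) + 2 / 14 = -155.16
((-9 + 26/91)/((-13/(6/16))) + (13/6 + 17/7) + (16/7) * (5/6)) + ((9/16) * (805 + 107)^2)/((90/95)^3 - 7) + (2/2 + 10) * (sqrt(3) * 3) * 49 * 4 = -2335962373697/30707768 + 6468 * sqrt(3) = -64867.83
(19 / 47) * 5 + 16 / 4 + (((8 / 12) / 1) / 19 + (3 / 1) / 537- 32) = -12438358 / 479541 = -25.94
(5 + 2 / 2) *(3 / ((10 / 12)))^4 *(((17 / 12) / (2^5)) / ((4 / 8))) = 111537 / 1250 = 89.23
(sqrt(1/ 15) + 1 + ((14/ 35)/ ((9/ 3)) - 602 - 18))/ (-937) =9283/ 14055 - sqrt(15)/ 14055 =0.66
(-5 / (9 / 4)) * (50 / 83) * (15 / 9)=-5000 / 2241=-2.23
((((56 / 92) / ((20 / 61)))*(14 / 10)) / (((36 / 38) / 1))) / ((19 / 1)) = 2989 / 20700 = 0.14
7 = 7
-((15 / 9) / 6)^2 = -25 / 324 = -0.08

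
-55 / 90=-0.61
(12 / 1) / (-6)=-2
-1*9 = -9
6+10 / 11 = 76 / 11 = 6.91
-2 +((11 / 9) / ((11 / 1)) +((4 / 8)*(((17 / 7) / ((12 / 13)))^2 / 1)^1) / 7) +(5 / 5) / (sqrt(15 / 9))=-45917 / 32928 +sqrt(15) / 5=-0.62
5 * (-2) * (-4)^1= 40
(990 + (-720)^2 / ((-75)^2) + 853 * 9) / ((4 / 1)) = 218979 / 100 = 2189.79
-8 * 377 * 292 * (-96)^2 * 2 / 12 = -1352712192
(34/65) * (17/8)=289/260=1.11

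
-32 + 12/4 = -29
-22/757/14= -11/5299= -0.00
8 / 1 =8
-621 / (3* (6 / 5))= -345 / 2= -172.50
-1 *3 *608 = -1824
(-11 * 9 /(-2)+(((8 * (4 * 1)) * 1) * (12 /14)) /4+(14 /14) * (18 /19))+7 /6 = 23330 /399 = 58.47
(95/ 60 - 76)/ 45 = -893/ 540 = -1.65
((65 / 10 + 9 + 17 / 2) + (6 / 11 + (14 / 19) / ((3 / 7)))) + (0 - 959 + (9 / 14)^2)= -114574913 / 122892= -932.32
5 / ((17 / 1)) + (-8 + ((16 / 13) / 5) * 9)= -6067 / 1105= -5.49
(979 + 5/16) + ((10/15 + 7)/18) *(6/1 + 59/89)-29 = 36646727/38448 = 953.15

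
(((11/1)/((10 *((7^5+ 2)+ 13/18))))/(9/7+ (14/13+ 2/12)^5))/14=10993471632/10019416310542625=0.00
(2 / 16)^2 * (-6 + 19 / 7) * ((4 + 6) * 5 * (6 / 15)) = -115 / 112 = -1.03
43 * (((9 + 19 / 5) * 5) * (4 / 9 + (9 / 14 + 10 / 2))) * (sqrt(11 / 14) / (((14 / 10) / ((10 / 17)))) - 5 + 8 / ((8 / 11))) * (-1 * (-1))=26384800 * sqrt(154) / 52479 + 2110784 / 21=106752.72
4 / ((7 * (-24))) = -1 / 42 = -0.02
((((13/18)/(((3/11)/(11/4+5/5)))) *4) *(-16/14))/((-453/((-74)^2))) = 15661360/28539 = 548.77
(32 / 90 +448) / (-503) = -20176 / 22635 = -0.89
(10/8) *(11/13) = 55/52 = 1.06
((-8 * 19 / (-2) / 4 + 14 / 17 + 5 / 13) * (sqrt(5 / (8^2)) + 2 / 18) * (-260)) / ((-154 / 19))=11020 / 153 + 2755 * sqrt(5) / 34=253.21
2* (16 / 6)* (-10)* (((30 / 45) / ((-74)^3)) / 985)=8 / 89807769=0.00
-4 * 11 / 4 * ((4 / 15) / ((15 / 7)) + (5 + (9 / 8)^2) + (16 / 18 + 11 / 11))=-91.07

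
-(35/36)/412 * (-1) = 35/14832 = 0.00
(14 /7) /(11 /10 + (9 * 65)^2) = 20 /3422261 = 0.00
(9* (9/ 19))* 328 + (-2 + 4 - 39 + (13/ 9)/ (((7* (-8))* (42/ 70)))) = 39106645/ 28728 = 1361.27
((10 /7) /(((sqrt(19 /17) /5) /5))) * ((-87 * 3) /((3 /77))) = -239250 * sqrt(323) /19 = -226307.84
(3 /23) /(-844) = -3 /19412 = -0.00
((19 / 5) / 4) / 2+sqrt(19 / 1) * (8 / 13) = 19 / 40+8 * sqrt(19) / 13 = 3.16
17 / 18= 0.94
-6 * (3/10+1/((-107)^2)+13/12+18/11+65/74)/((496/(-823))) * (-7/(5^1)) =-6278719057219/115561626400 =-54.33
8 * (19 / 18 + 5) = 436 / 9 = 48.44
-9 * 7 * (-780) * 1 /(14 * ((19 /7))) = 24570 /19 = 1293.16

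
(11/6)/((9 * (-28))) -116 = -175403/1512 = -116.01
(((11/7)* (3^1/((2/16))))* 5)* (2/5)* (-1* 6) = -3168/7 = -452.57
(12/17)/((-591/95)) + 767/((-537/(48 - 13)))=-50.10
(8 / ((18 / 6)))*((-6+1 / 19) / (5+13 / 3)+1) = 386 / 399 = 0.97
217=217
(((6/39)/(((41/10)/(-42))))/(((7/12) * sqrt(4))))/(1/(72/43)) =-51840/22919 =-2.26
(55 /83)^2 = 3025 /6889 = 0.44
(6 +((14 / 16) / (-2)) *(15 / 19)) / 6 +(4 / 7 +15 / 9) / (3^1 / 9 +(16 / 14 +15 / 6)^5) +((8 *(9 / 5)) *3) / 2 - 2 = 64684010026233 / 3148265274080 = 20.55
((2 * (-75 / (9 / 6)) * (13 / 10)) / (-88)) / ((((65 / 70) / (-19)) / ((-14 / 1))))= 4655 / 11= 423.18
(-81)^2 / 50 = 6561 / 50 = 131.22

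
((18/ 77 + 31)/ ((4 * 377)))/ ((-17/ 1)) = -185/ 151844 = -0.00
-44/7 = -6.29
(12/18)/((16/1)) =1/24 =0.04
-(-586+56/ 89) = 52098/ 89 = 585.37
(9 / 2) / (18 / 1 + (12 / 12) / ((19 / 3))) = 57 / 230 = 0.25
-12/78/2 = -1/13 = -0.08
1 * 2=2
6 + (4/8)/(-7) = 83/14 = 5.93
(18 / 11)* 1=1.64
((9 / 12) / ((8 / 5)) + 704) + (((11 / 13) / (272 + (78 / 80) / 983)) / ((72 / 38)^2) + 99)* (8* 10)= 3108122949358021 / 360381381984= 8624.54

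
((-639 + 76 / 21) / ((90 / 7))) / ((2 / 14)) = -93401 / 270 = -345.93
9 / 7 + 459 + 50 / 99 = 460.79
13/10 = 1.30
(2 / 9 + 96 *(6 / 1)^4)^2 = 1253831104516 / 81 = 15479396352.05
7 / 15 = 0.47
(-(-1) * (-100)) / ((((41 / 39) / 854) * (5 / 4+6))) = -13322400 / 1189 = -11204.71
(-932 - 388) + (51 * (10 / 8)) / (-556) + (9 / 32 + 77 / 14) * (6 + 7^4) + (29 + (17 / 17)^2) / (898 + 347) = 4650012101 / 369184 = 12595.38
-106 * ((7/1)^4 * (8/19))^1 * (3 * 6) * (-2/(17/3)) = 219893184/323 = 680783.85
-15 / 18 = -5 / 6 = -0.83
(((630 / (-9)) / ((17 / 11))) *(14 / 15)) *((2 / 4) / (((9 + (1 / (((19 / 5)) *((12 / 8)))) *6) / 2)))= -4.21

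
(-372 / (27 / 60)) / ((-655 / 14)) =6944 / 393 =17.67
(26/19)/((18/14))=1.06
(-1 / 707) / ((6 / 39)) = -13 / 1414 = -0.01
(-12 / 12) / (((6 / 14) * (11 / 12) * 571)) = -28 / 6281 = -0.00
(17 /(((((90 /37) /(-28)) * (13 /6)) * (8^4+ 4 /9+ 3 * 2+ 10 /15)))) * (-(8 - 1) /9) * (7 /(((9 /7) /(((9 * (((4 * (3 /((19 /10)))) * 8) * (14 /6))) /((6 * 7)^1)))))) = 3020458 /1282671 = 2.35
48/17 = 2.82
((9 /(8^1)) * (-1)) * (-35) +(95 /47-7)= 12933 /376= 34.40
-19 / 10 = -1.90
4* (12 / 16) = 3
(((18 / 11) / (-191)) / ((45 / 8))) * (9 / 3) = -48 / 10505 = -0.00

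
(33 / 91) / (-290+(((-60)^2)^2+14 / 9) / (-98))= -2079 / 759822661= -0.00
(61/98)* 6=183/49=3.73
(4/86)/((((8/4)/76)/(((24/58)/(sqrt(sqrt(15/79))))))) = 304 * 15^(3/4) * 79^(1/4)/6235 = 1.11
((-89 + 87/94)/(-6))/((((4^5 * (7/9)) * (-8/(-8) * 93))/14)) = 0.00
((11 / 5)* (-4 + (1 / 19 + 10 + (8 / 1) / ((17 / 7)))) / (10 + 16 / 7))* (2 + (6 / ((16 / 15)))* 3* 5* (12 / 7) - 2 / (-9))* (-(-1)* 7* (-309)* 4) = -88615592989 / 41667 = -2126757.22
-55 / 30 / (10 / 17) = -187 / 60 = -3.12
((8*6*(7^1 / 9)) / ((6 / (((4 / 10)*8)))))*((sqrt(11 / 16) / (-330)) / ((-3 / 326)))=36512*sqrt(11) / 22275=5.44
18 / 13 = 1.38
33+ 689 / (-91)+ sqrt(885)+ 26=sqrt(885)+ 360 / 7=81.18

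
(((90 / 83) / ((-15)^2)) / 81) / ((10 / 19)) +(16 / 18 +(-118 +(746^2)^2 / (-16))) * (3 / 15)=-650681479453886 / 168075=-3871375751.62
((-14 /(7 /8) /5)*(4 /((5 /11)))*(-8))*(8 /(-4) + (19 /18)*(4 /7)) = -495616 /1575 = -314.68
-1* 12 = -12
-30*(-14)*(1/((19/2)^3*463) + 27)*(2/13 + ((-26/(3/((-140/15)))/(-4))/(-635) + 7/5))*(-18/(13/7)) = -11879314763117928/68160413971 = -174284.66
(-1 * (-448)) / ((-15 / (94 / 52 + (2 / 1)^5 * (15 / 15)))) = -65632 / 65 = -1009.72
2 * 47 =94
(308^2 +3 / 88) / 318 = 8348035 / 27984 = 298.31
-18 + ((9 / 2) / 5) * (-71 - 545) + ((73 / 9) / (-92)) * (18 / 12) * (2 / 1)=-790277 / 1380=-572.66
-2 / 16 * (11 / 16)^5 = -161051 / 8388608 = -0.02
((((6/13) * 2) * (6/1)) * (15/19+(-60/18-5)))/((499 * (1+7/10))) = -103200/2095301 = -0.05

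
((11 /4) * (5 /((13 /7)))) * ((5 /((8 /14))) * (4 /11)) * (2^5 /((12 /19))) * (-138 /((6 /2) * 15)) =-428260 /117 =-3660.34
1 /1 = 1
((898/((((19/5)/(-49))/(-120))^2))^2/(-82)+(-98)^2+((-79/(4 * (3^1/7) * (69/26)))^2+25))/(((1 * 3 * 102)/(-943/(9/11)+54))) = 510478218181689594871639341819365/2522103348270024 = 202401784420071375.85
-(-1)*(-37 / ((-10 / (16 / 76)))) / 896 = 0.00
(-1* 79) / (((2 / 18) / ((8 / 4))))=-1422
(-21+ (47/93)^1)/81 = -1906/7533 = -0.25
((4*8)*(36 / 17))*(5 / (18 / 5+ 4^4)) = 1.31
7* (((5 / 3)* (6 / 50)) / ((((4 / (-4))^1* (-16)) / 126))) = 11.02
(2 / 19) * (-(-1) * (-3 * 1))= -6 / 19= -0.32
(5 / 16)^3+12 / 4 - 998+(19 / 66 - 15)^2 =-3472635971 / 4460544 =-778.52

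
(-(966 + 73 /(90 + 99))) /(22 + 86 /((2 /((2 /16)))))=-1461176 /41391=-35.30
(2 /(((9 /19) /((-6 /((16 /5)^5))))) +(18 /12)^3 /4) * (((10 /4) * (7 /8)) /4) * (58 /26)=613239655 /654311424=0.94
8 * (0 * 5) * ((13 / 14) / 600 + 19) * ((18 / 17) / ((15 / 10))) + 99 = 99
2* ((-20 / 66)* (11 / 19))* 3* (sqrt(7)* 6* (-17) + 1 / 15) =-4 / 57 + 2040* sqrt(7) / 19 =284.00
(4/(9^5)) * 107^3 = 4900172/59049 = 82.98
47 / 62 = 0.76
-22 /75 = -0.29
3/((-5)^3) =-3/125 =-0.02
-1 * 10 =-10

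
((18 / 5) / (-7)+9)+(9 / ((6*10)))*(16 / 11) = 3351 / 385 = 8.70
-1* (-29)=29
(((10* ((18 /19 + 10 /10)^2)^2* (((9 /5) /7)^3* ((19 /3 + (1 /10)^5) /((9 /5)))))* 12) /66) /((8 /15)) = 41204833331589 /14048603800000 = 2.93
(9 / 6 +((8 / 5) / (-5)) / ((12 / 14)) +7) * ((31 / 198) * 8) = 75578 / 7425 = 10.18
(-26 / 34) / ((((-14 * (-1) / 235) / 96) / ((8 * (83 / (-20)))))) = 4868448 / 119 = 40911.33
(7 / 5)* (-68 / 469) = -68 / 335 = -0.20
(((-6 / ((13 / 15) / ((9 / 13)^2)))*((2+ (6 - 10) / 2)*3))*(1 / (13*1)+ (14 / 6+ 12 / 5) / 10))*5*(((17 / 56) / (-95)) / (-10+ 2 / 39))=0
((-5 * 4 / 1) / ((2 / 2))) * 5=-100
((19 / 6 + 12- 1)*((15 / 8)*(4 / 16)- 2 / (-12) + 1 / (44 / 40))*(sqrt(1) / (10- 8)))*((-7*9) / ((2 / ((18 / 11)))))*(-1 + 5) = -8734005 / 3872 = -2255.68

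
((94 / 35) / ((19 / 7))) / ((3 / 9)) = 282 / 95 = 2.97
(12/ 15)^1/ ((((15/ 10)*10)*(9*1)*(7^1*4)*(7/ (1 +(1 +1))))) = 1/ 11025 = 0.00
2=2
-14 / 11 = -1.27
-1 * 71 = -71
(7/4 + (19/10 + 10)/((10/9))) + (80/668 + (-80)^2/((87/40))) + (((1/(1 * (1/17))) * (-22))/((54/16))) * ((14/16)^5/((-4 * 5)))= 79213476075323/26779852800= 2957.95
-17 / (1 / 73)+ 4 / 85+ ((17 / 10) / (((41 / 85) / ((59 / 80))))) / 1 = -27620241 / 22304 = -1238.35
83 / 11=7.55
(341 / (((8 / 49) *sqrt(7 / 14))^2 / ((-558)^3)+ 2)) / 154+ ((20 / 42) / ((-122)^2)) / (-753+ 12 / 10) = 67829668953854376403 / 61265509794733830012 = 1.11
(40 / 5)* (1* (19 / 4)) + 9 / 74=2821 / 74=38.12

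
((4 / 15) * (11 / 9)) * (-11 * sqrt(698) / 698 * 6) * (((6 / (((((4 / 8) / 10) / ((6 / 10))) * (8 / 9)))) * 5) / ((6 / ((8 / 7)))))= -5808 * sqrt(698) / 2443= -62.81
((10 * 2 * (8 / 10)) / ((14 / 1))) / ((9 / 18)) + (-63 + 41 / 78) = -32863 / 546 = -60.19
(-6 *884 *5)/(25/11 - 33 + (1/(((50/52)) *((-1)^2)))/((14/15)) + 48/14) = 600600/593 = 1012.82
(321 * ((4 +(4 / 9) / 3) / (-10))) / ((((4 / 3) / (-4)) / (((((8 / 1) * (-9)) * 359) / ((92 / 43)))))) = -554991024 / 115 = -4826008.90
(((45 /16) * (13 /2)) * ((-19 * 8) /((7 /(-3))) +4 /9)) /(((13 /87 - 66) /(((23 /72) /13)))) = -3445055 /7699776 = -0.45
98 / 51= 1.92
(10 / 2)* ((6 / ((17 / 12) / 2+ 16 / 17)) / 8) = 1530 / 673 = 2.27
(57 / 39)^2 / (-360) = -361 / 60840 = -0.01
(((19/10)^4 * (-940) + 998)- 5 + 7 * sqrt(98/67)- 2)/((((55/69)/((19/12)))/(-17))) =41822201823/110000- 364021 * sqrt(134)/14740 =379915.96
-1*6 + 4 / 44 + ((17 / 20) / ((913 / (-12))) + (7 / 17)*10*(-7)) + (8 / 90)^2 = -1091749924 / 31430025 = -34.74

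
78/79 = 0.99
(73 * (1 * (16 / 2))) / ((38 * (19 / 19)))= 292 / 19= 15.37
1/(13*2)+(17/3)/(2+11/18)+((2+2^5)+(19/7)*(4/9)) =2880433/76986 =37.42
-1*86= -86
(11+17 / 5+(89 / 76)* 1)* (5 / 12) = 5917 / 912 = 6.49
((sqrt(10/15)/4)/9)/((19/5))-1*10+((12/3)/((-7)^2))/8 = -979/98+5*sqrt(6)/2052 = -9.98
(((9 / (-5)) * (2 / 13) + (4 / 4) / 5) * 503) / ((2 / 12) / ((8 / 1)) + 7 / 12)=-24144 / 377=-64.04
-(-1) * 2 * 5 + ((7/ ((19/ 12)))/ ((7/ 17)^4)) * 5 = 5076430/ 6517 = 778.95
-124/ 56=-31/ 14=-2.21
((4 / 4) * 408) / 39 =136 / 13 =10.46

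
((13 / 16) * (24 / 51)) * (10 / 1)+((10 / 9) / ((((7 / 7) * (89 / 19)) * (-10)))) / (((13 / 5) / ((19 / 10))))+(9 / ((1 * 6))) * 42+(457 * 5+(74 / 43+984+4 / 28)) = 355684282159 / 106566642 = 3337.67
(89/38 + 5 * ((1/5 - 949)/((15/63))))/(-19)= 1048.55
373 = 373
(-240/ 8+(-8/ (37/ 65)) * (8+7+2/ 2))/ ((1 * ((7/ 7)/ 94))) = -886420/ 37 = -23957.30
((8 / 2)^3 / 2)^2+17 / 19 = 19473 / 19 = 1024.89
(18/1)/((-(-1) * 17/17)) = 18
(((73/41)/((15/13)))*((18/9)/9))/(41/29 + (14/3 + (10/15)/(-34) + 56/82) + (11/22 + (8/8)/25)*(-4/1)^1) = 2339285/31270023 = 0.07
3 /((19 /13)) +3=5.05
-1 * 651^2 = -423801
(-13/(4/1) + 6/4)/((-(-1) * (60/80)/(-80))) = 560/3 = 186.67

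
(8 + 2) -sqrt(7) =10 -sqrt(7) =7.35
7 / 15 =0.47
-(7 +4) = -11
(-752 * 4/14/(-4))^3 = 53157376/343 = 154977.77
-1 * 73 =-73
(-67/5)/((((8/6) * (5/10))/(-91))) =1829.10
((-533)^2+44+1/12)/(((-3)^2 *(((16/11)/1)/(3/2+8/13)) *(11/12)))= 50087.56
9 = 9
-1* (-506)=506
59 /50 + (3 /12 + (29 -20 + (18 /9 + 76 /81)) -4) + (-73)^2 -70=5268.37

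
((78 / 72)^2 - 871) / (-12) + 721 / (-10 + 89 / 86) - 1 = -3969017 / 444096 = -8.94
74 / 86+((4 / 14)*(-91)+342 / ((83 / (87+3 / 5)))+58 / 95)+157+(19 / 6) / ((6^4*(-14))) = 493.43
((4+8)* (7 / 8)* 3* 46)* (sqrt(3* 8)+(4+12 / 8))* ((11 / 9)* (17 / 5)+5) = 132664* sqrt(6) / 5+364826 / 5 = 137957.02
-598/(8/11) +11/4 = -1639/2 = -819.50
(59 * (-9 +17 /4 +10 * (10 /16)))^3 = 5545233 /8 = 693154.12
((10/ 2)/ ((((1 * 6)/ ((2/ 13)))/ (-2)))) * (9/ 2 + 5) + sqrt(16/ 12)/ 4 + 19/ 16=-779/ 624 + sqrt(3)/ 6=-0.96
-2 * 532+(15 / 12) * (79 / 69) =-293269 / 276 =-1062.57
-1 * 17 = -17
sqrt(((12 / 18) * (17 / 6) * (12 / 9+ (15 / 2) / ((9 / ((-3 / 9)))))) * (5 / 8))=sqrt(1615) / 36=1.12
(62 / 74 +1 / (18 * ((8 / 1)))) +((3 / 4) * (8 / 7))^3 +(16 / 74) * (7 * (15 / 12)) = 6152131 / 1827504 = 3.37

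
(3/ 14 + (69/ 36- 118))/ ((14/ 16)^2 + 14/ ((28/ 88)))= -155728/ 60165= -2.59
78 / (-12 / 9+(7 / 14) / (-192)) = -3328 / 57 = -58.39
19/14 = 1.36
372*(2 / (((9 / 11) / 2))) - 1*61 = 5273 / 3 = 1757.67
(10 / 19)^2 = 0.28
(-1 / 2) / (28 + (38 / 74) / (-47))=-1739 / 97346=-0.02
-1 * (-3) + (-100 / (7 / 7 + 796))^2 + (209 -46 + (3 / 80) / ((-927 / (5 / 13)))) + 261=17433409350887 / 40826152848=427.02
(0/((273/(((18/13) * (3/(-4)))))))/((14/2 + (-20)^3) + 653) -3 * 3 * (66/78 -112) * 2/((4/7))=3501.35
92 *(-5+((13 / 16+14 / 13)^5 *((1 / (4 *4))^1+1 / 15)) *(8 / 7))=-906016610768197 / 6813256253440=-132.98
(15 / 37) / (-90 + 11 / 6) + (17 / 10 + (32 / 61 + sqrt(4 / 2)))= sqrt(2) + 26505661 / 11939530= 3.63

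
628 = 628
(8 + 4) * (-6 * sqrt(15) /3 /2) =-12 * sqrt(15) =-46.48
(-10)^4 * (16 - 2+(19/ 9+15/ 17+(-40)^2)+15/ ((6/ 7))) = 2500775000/ 153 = 16344934.64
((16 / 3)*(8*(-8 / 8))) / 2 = -64 / 3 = -21.33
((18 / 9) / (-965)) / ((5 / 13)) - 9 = -43451 / 4825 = -9.01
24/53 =0.45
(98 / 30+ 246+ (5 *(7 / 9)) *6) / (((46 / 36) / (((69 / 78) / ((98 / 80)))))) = 98136 / 637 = 154.06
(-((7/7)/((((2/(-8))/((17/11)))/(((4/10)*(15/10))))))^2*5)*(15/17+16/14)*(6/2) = -1769904/4235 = -417.92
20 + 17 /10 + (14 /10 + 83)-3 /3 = 105.10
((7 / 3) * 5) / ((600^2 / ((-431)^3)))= -560440937 / 216000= -2594.63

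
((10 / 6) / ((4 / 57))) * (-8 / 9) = -190 / 9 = -21.11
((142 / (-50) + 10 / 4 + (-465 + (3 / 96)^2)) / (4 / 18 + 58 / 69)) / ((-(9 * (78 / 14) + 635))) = 17261471871 / 27011072000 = 0.64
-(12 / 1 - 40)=28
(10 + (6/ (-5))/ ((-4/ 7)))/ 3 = 121/ 30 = 4.03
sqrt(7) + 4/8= 1/2 + sqrt(7)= 3.15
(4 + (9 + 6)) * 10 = 190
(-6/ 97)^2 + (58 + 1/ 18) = 9833053/ 169362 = 58.06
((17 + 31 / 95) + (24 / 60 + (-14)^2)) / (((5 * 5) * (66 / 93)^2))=4878036 / 287375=16.97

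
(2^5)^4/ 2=524288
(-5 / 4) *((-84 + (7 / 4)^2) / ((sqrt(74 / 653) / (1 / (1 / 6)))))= 525 *sqrt(48322) / 64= 1803.23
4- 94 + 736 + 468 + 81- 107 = 1088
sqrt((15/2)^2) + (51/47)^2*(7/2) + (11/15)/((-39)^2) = 585708164/50398335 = 11.62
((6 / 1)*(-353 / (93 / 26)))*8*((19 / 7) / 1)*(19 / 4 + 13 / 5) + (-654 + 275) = -14706833 / 155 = -94882.79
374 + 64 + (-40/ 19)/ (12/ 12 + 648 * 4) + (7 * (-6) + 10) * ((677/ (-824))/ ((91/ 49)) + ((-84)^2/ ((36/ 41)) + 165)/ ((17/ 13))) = -224552157420446/ 1121464721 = -200231.14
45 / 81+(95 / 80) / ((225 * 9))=18019 / 32400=0.56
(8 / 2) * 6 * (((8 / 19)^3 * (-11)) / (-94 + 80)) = 1.41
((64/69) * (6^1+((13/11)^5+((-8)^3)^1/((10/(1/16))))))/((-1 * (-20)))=21926288/92604325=0.24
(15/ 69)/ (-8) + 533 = 98067/ 184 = 532.97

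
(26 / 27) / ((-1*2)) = -13 / 27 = -0.48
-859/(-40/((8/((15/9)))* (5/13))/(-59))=-152043/65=-2339.12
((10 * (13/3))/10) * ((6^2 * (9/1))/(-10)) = -140.40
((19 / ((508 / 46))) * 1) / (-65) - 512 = -8453557 / 16510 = -512.03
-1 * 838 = -838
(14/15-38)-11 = -721/15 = -48.07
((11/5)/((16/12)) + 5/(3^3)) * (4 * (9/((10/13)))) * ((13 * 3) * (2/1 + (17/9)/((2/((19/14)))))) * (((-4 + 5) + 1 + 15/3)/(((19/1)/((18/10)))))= 138505133/19000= 7289.74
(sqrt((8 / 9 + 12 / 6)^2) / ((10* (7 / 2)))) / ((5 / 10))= 52 / 315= 0.17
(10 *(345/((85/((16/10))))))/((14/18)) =9936/119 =83.50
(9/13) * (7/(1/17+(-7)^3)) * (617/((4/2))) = -660807/151580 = -4.36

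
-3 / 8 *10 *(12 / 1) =-45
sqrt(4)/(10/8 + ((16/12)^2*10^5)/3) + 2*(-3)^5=-3110465394/6400135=-486.00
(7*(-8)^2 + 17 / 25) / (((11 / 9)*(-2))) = -100953 / 550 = -183.55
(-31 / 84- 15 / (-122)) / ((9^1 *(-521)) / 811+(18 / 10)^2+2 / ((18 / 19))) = 76700325 / 134216348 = 0.57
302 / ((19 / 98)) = 29596 / 19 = 1557.68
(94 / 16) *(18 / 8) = 423 / 32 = 13.22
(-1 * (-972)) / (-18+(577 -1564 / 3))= 25.81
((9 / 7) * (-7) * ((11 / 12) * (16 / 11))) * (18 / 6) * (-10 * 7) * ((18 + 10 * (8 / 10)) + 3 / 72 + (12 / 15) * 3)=71673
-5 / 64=-0.08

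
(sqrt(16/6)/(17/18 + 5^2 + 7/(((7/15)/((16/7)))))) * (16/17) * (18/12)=0.04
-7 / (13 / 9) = -63 / 13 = -4.85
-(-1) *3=3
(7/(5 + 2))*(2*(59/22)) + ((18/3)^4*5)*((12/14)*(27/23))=6525.61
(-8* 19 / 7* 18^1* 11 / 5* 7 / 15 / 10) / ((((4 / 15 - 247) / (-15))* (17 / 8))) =-361152 / 314585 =-1.15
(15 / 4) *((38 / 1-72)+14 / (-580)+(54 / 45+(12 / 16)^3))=-902079 / 7424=-121.51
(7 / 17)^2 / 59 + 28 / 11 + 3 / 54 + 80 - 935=-2877772823 / 3376098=-852.40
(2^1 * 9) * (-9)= -162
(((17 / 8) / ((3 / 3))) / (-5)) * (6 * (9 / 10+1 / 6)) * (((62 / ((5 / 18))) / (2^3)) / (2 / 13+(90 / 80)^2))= -7892352 / 147625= -53.46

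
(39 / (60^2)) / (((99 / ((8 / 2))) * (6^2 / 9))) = 13 / 118800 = 0.00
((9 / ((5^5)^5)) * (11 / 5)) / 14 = 99 / 20861625671386718750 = 0.00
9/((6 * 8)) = 3/16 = 0.19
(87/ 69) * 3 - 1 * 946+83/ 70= -1515061/ 1610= -941.03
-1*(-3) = 3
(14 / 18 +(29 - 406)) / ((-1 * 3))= 3386 / 27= 125.41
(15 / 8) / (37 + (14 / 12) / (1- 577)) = 1296 / 25573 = 0.05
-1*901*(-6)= 5406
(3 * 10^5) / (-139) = -300000 / 139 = -2158.27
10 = 10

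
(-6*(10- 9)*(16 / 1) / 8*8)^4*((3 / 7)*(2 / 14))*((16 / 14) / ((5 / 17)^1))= 34653339648 / 1715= 20206028.95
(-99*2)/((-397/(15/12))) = 495/794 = 0.62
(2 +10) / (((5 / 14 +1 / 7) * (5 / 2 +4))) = 3.69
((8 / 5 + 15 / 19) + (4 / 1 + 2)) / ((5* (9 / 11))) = 8767 / 4275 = 2.05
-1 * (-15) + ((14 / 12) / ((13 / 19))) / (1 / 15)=1055 / 26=40.58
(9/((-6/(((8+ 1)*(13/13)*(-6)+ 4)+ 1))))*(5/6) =245/4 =61.25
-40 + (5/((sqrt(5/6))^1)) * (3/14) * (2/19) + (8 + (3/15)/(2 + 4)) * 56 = 3 * sqrt(30)/133 + 6148/15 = 409.99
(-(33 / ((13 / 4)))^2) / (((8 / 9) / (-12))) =235224 / 169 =1391.86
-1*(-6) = 6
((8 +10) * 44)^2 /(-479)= -627264 /479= -1309.53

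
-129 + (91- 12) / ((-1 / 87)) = -7002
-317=-317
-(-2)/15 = 2/15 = 0.13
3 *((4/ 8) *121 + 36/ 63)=2565/ 14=183.21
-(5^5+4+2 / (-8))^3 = -1960164690875 / 64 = -30627573294.92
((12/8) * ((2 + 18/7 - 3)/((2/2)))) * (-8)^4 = 67584/7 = 9654.86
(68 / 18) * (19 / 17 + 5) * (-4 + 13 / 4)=-52 / 3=-17.33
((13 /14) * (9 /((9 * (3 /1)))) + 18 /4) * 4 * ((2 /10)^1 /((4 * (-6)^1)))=-101 /630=-0.16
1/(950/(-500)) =-0.53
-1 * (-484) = 484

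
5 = 5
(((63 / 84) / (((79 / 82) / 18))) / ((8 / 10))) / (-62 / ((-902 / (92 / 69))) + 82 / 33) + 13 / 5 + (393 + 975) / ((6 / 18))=7552034761 / 1835960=4113.40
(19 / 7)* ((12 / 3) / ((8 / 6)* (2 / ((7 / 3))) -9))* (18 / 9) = -152 / 55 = -2.76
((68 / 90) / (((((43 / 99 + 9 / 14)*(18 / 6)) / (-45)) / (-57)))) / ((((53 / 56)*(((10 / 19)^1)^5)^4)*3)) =79396043.73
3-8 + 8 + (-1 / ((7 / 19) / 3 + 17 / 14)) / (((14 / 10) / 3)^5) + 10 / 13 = -999862267 / 33304271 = -30.02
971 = 971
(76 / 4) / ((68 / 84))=399 / 17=23.47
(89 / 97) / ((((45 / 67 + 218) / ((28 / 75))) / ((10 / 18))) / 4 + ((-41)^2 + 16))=95408 / 203868683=0.00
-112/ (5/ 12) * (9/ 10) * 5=-6048/ 5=-1209.60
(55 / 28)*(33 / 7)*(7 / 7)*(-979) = -1776885 / 196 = -9065.74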